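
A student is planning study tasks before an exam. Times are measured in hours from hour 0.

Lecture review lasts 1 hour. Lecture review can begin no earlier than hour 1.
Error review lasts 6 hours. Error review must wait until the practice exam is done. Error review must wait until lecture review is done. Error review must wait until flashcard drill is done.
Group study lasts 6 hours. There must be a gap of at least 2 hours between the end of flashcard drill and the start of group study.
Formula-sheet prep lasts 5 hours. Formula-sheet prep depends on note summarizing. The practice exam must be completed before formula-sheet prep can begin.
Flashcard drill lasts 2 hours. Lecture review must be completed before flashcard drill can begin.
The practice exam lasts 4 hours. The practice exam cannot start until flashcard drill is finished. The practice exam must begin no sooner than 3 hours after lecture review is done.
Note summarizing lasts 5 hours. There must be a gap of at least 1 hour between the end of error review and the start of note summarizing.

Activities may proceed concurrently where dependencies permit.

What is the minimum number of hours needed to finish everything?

26

After its own release at hour 1, lecture review can start at hour 1 and finishes at hour 2.
Flashcard drill waits on lecture review (finishes hour 2), so it starts at hour 2 and finishes at 2 + 2 = hour 4.
Group study waits on flashcard drill (finishes hour 4, plus 2-hour gap → hour 6), so it starts at hour 6 and finishes at 6 + 6 = hour 12.
The practice exam needs all of flashcard drill (finishes hour 4); lecture review (finishes hour 2, plus 3-hour gap → hour 5). That puts its earliest start at hour 5; it finishes at 5 + 4 = hour 9.
For error review: the practice exam (finishes hour 9); lecture review (finishes hour 2); flashcard drill (finishes hour 4). Taking the maximum gives a start of hour 9, and it finishes at 9 + 6 = hour 15.
Note summarizing waits on error review (finishes hour 15, plus 1-hour gap → hour 16), so it starts at hour 16 and finishes at 16 + 5 = hour 21.
Formula-sheet prep has to wait for note summarizing (finishes hour 21); the practice exam (finishes hour 9). The latest of these is hour 21, so formula-sheet prep runs hour 21 to 21 + 5 = hour 26.
All tasks are finished once the last one completes. Finish times: Lecture review at 2, Flashcard drill at 4, The practice exam at 9, Error review at 15, Group study at 12, Note summarizing at 21, Formula-sheet prep at 26. The latest is hour 26.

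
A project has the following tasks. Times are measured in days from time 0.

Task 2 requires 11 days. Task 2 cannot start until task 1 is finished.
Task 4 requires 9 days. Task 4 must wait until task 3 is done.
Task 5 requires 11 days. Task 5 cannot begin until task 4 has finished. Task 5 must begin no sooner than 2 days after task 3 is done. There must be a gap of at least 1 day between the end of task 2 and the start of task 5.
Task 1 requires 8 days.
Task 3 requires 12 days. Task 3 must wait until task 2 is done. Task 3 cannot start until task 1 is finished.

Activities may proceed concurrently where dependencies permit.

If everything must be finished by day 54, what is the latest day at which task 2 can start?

Task 5 must finish by day 54; it takes 11 days, so it must start by 54 − 11 = day 43.
Task 4 has to be done before task 5 (must start by day 43). That means finishing by day 43, i.e. starting by 43 − 9 = day 34.
Task 3 feeds task 4 (must start by day 34); task 5 (must start by day 43, minus 2-day gap → day 41). Taking the minimum, task 3 must finish by day 34 and start by 34 − 12 = day 22.
Task 2 must finish in time for task 3 (must start by day 22); task 5 (must start by day 43, minus 1-day gap → day 42). The tightest is day 22, so task 2 must start by 22 − 11 = day 11.

11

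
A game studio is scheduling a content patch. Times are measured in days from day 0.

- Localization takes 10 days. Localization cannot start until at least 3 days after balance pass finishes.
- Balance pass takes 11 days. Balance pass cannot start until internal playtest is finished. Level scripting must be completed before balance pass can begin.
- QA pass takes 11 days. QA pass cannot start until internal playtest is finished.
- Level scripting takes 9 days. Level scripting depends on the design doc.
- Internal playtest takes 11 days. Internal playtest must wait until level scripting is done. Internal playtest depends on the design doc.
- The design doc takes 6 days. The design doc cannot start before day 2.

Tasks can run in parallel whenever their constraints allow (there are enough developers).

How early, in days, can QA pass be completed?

The design doc waits on its own release at day 2, so it starts at day 2 and finishes at 2 + 6 = day 8.
Level scripting cannot begin until the design doc (finishes day 8). It runs from day 8 to 8 + 9 = day 17.
Internal playtest cannot start until level scripting (finishes day 17); the design doc (finishes day 8). The controlling bound is day 17, so internal playtest finishes at 17 + 11 = day 28.
After internal playtest (finishes day 28), QA pass can start at day 28 and finishes at day 39.

39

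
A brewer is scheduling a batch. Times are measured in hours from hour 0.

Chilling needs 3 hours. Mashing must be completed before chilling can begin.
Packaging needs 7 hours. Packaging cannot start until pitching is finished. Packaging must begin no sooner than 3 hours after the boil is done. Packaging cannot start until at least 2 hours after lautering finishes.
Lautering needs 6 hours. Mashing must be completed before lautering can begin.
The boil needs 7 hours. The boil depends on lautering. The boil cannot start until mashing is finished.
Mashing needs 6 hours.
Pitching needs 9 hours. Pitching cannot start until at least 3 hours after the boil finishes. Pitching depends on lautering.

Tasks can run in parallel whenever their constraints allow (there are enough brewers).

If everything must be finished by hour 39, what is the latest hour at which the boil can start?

Nothing follows packaging; the deadline of hour 39 is its only limit. It must start by 39 − 7 = hour 32.
Pitching must finish before packaging (must start by hour 32). With a 9-hour duration, pitching must start by 32 − 9 = hour 23.
The boil has several dependents: pitching (must start by hour 23, minus 3-hour gap → hour 20); packaging (must start by hour 32, minus 3-hour gap → hour 29). The earliest of those limits is hour 20, so the boil must start by 20 − 7 = hour 13.

13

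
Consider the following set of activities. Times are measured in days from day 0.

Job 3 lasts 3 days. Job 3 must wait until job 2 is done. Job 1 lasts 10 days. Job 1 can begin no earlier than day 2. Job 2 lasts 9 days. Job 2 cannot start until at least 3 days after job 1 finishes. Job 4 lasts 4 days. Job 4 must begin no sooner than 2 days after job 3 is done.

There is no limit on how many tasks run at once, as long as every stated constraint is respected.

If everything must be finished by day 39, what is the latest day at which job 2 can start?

21

Nothing follows job 4; the deadline of day 39 is its only limit. It must start by 39 − 4 = day 35.
Job 3 has to be done before job 4 (must start by day 35, minus 2-day gap → day 33). That means finishing by day 33, i.e. starting by 33 − 3 = day 30.
Job 2 feeds into job 3 (must start by day 30); so job 2 must finish by day 30 and therefore start by day 21.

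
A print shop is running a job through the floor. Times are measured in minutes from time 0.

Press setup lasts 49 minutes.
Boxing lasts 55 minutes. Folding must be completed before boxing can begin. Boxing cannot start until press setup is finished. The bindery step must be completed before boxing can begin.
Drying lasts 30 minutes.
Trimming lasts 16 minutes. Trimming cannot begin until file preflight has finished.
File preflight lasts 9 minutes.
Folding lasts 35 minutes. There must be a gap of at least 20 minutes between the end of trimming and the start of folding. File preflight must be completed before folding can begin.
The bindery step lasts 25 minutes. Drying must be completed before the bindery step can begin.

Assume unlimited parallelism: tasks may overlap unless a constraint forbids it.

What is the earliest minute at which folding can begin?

File preflight has no prerequisites, so it starts at minute 0 and finishes at minute 9.
After file preflight (finishes minute 9), trimming can start at minute 9 and finishes at minute 25.
Folding waits on trimming (finishes minute 25, plus 20-minute gap → minute 45); file preflight (finishes minute 9). The latest of these is minute 45, which is the earliest folding can start.

45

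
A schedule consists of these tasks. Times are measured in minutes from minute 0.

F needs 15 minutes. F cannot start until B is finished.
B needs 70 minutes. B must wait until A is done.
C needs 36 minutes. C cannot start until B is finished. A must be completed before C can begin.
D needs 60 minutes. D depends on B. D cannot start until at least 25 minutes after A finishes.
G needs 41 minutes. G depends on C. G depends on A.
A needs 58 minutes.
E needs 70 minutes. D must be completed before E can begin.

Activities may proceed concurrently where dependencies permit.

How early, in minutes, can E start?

188

Nothing blocks A, so it runs from minute 0 to minute 58.
After A (finishes minute 58), B can start at minute 58 and finishes at minute 128.
D has to wait for B (finishes minute 128); A (finishes minute 58, plus 25-minute gap → minute 83). The latest of these is minute 128, so D runs minute 128 to 128 + 60 = minute 188.
E waits on D (finishes minute 188), so the earliest it can start is minute 188.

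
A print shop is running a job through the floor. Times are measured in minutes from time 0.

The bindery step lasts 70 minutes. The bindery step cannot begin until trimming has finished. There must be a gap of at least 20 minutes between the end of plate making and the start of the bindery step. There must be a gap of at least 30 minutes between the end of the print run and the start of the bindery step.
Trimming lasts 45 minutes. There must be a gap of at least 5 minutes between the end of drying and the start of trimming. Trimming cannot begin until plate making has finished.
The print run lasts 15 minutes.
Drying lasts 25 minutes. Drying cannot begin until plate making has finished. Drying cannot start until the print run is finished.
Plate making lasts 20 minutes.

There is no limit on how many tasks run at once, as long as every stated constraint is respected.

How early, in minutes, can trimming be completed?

95

The print run can start immediately at minute 0; it finishes at minute 15.
Nothing blocks plate making, so it runs from minute 0 to minute 20.
Drying has to wait for plate making (finishes minute 20); the print run (finishes minute 15). The latest of these is minute 20, so drying runs minute 20 to 20 + 25 = minute 45.
For trimming: drying (finishes minute 45, plus 5-minute gap → minute 50); plate making (finishes minute 20). Taking the maximum gives a start of minute 50, and it finishes at 50 + 45 = minute 95.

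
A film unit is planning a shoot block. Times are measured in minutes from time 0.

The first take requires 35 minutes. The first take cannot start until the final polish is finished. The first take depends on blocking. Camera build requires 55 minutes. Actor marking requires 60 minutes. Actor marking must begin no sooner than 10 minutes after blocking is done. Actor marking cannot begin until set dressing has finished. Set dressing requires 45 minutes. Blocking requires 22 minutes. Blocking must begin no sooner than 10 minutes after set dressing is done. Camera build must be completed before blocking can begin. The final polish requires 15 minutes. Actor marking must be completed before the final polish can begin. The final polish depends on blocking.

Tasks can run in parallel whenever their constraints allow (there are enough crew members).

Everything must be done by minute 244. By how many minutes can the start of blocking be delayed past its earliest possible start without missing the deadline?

47

Nothing blocks camera build, so it runs from minute 0 to minute 55.
Set dressing has no prerequisites, so it starts at minute 0 and finishes at minute 45.
Blocking cannot start until set dressing (finishes minute 45, plus 10-minute gap → minute 55); camera build (finishes minute 55). The controlling bound is minute 55, so blocking finishes at 55 + 22 = minute 77.

Working backward from the deadline:
The first take has no dependents, so it just needs to finish by minute 244. Starting by 244 − 35 = minute 209 achieves that.
The final polish has to be done before the first take (must start by minute 209). That means finishing by minute 209, i.e. starting by 209 − 15 = minute 194.
Actor marking has to be done before the final polish (must start by minute 194). That means finishing by minute 194, i.e. starting by 194 − 60 = minute 134.
Blocking feeds actor marking (must start by minute 134, minus 10-minute gap → minute 124); the final polish (must start by minute 194); the first take (must start by minute 209). Taking the minimum, blocking must finish by minute 124 and start by 124 − 22 = minute 102.
So blocking can start as early as minute 55 and as late as minute 102, giving 102 − 55 = 47 minutes of slack.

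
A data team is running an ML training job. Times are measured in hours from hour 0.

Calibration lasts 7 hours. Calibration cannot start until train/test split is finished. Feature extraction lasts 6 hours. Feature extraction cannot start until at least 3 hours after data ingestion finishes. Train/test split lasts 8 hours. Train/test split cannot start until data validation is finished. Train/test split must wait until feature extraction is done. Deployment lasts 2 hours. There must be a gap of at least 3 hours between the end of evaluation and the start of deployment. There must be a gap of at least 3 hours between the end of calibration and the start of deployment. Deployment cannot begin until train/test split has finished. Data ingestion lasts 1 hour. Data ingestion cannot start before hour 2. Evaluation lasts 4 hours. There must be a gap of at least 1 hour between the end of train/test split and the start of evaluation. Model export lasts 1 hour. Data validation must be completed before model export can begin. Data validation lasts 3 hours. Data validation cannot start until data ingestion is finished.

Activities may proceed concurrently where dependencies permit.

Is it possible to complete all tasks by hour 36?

Yes

Data ingestion waits on its own release at hour 2, so it starts at hour 2 and finishes at 2 + 1 = hour 3.
Feature extraction waits on data ingestion (finishes hour 3, plus 3-hour gap → hour 6), so it starts at hour 6 and finishes at 6 + 6 = hour 12.
After data ingestion (finishes hour 3), data validation can start at hour 3 and finishes at hour 6.
Model export cannot begin until data validation (finishes hour 6). It runs from hour 6 to 6 + 1 = hour 7.
Train/test split cannot start until data validation (finishes hour 6); feature extraction (finishes hour 12). The controlling bound is hour 12, so train/test split finishes at 12 + 8 = hour 20.
Calibration cannot begin until train/test split (finishes hour 20). It runs from hour 20 to 20 + 7 = hour 27.
Evaluation cannot begin until train/test split (finishes hour 20, plus 1-hour gap → hour 21). It runs from hour 21 to 21 + 4 = hour 25.
Deployment cannot start until evaluation (finishes hour 25, plus 3-hour gap → hour 28); calibration (finishes hour 27, plus 3-hour gap → hour 30); train/test split (finishes hour 20). The controlling bound is hour 30, so deployment finishes at 30 + 2 = hour 32.
Every task is finished by hour 32, which is no later than the deadline of 36, so the schedule is feasible.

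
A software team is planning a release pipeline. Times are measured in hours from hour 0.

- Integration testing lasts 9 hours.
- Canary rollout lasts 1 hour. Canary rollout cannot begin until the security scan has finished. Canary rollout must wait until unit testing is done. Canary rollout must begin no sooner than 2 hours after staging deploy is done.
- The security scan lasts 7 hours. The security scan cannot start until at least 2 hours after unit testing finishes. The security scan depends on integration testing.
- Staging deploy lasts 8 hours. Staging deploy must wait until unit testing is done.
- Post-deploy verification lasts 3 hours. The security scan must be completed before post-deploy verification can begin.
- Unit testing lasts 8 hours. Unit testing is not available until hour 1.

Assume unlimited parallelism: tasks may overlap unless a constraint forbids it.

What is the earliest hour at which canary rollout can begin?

19

Nothing blocks integration testing, so it runs from hour 0 to hour 9.
Unit testing cannot begin until its own release at hour 1. It runs from hour 1 to 1 + 8 = hour 9.
Staging deploy cannot begin until unit testing (finishes hour 9). It runs from hour 9 to 9 + 8 = hour 17.
The security scan cannot start until unit testing (finishes hour 9, plus 2-hour gap → hour 11); integration testing (finishes hour 9). The controlling bound is hour 11, so the security scan finishes at 11 + 7 = hour 18.
Canary rollout waits on the security scan (finishes hour 18); unit testing (finishes hour 9); staging deploy (finishes hour 17, plus 2-hour gap → hour 19). The latest of these is hour 19, which is the earliest canary rollout can start.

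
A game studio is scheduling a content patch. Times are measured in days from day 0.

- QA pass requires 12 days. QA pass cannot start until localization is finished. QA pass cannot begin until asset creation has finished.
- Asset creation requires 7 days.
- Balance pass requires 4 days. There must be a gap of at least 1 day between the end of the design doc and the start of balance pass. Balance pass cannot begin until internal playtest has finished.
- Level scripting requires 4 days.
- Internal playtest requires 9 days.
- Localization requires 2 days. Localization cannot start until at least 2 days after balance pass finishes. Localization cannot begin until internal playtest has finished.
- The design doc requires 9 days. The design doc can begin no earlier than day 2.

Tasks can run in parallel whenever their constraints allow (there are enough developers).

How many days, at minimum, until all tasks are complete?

32

Internal playtest has no prerequisites, so it starts at day 0 and finishes at day 9.
Level scripting can start immediately at day 0; it finishes at day 4.
Asset creation has no prerequisites, so it starts at day 0 and finishes at day 7.
The design doc cannot begin until its own release at day 2. It runs from day 2 to 2 + 9 = day 11.
Balance pass has to wait for the design doc (finishes day 11, plus 1-day gap → day 12); internal playtest (finishes day 9). The latest of these is day 12, so balance pass runs day 12 to 12 + 4 = day 16.
Localization needs all of balance pass (finishes day 16, plus 2-day gap → day 18); internal playtest (finishes day 9). That puts its earliest start at day 18; it finishes at 18 + 2 = day 20.
QA pass cannot start until localization (finishes day 20); asset creation (finishes day 7). The controlling bound is day 20, so QA pass finishes at 20 + 12 = day 32.
All tasks are finished once the last one completes. Finish times: The design doc at 11, Asset creation at 7, Level scripting at 4, Internal playtest at 9, Balance pass at 16, Localization at 20, QA pass at 32. The latest is day 32.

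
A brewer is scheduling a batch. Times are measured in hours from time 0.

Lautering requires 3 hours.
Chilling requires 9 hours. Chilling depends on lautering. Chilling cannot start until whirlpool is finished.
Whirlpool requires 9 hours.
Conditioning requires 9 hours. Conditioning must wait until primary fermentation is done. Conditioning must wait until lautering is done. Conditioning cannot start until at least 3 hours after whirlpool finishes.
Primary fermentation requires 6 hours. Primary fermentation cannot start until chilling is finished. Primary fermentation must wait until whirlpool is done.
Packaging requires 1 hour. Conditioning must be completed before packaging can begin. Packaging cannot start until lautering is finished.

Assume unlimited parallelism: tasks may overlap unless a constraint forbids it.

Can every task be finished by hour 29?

Whirlpool has no prerequisites, so it starts at hour 0 and finishes at hour 9.
Lautering has no prerequisites, so it starts at hour 0 and finishes at hour 3.
Chilling needs all of lautering (finishes hour 3); whirlpool (finishes hour 9). That puts its earliest start at hour 9; it finishes at 9 + 9 = hour 18.
Primary fermentation cannot start until chilling (finishes hour 18); whirlpool (finishes hour 9). The controlling bound is hour 18, so primary fermentation finishes at 18 + 6 = hour 24.
Conditioning cannot start until primary fermentation (finishes hour 24); lautering (finishes hour 3); whirlpool (finishes hour 9, plus 3-hour gap → hour 12). The controlling bound is hour 24, so conditioning finishes at 24 + 9 = hour 33.
Packaging cannot start until conditioning (finishes hour 33); lautering (finishes hour 3). The controlling bound is hour 33, so packaging finishes at 33 + 1 = hour 34.
The earliest everything can be done is hour 34, which is after the deadline of 29, so it is not possible.

No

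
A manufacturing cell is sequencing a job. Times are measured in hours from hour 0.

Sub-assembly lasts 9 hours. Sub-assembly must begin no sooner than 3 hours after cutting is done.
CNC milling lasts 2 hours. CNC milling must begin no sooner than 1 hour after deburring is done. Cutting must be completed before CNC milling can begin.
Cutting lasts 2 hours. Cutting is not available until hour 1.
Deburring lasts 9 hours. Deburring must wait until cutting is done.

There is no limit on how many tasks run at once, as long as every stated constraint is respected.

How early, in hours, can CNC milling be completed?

15

After its own release at hour 1, cutting can start at hour 1 and finishes at hour 3.
After cutting (finishes hour 3), deburring can start at hour 3 and finishes at hour 12.
CNC milling cannot start until deburring (finishes hour 12, plus 1-hour gap → hour 13); cutting (finishes hour 3). The controlling bound is hour 13, so CNC milling finishes at 13 + 2 = hour 15.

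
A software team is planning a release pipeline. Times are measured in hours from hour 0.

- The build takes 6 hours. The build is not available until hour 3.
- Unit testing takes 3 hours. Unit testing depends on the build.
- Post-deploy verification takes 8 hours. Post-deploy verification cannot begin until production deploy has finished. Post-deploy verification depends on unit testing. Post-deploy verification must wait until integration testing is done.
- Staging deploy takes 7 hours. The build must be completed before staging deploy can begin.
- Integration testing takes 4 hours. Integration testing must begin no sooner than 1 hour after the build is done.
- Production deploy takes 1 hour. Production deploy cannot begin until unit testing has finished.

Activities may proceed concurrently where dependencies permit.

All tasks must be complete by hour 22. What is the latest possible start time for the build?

Post-deploy verification must finish by hour 22; it takes 8 hours, so it must start by 22 − 8 = hour 14.
Production deploy feeds into post-deploy verification (must start by hour 14); so production deploy must finish by hour 14 and therefore start by hour 13.
Unit testing feeds production deploy (must start by hour 13); post-deploy verification (must start by hour 14). Taking the minimum, unit testing must finish by hour 13 and start by 13 − 3 = hour 10.
Since post-deploy verification (must start by hour 14) depends on it, integration testing must finish by hour 14. Backing off its 4-hour duration gives a latest start of hour 10.
To finish by hour 22, staging deploy (duration 7) must start no later than hour 15.
The build must finish in time for unit testing (must start by hour 10); integration testing (must start by hour 10, minus 1-hour gap → hour 9); staging deploy (must start by hour 15). The tightest is hour 9, so the build must start by 9 − 6 = hour 3.

3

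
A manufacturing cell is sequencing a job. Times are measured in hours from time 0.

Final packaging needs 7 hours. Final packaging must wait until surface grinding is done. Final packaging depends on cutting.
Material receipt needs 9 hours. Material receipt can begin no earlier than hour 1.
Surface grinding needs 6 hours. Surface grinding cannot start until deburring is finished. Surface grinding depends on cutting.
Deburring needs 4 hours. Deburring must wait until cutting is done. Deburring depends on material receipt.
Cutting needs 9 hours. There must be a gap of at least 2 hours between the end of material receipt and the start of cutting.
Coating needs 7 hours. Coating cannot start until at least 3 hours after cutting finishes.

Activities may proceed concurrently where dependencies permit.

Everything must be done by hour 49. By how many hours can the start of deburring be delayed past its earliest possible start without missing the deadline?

11

Material receipt waits on its own release at hour 1, so it starts at hour 1 and finishes at 1 + 9 = hour 10.
Cutting waits on material receipt (finishes hour 10, plus 2-hour gap → hour 12), so it starts at hour 12 and finishes at 12 + 9 = hour 21.
For deburring: cutting (finishes hour 21); material receipt (finishes hour 10). Taking the maximum gives a start of hour 21, and it finishes at 21 + 4 = hour 25.

Working backward from the deadline:
To finish by hour 49, final packaging (duration 7) must start no later than hour 42.
Since final packaging (must start by hour 42) depends on it, surface grinding must finish by hour 42. Backing off its 6-hour duration gives a latest start of hour 36.
Since surface grinding (must start by hour 36) depends on it, deburring must finish by hour 36. Backing off its 4-hour duration gives a latest start of hour 32.
So deburring can start as early as hour 21 and as late as hour 32, giving 32 − 21 = 11 hours of slack.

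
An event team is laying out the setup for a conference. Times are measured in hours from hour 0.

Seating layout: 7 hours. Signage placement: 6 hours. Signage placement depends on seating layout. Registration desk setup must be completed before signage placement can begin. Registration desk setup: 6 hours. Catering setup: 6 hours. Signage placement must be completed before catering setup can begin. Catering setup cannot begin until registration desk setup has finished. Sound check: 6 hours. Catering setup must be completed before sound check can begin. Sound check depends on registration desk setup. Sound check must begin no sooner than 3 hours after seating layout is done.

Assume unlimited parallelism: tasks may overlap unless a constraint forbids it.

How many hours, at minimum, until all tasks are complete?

Registration desk setup has no prerequisites, so it starts at hour 0 and finishes at hour 6.
Seating layout has no prerequisites, so it starts at hour 0 and finishes at hour 7.
Signage placement has to wait for seating layout (finishes hour 7); registration desk setup (finishes hour 6). The latest of these is hour 7, so signage placement runs hour 7 to 7 + 6 = hour 13.
For catering setup: signage placement (finishes hour 13); registration desk setup (finishes hour 6). Taking the maximum gives a start of hour 13, and it finishes at 13 + 6 = hour 19.
Sound check needs all of catering setup (finishes hour 19); registration desk setup (finishes hour 6); seating layout (finishes hour 7, plus 3-hour gap → hour 10). That puts its earliest start at hour 19; it finishes at 19 + 6 = hour 25.
All tasks are finished once the last one completes. Finish times: Seating layout at 7, Registration desk setup at 6, Signage placement at 13, Catering setup at 19, Sound check at 25. The latest is hour 25.

25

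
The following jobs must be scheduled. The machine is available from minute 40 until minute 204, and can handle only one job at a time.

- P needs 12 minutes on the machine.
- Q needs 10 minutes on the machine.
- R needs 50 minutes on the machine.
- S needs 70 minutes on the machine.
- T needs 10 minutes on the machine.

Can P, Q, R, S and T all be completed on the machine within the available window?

Yes

The machine window is 204 − 40 = 164 minutes.
Running back to back, the jobs need 12 + 10 + 50 + 70 + 10 = 152 minutes on the machine.
Since 152 ≤ 164, they fit within the window.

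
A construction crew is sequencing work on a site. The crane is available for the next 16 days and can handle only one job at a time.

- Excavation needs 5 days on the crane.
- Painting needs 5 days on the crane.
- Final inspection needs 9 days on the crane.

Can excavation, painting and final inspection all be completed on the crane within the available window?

No

Running back to back, the jobs need 5 + 5 + 9 = 19 days on the crane.
Since 19 > 16, they cannot all fit.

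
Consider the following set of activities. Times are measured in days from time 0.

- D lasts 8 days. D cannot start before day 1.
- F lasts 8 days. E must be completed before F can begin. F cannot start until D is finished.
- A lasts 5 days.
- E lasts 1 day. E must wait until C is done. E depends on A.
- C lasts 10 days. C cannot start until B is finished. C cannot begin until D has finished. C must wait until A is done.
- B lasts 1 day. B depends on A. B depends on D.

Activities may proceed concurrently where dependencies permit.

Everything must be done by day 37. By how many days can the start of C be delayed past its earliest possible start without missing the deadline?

8

D waits on its own release at day 1, so it starts at day 1 and finishes at 1 + 8 = day 9.
Nothing blocks A, so it runs from day 0 to day 5.
B cannot start until A (finishes day 5); D (finishes day 9). The controlling bound is day 9, so B finishes at 9 + 1 = day 10.
For C: B (finishes day 10); D (finishes day 9); A (finishes day 5). Taking the maximum gives a start of day 10, and it finishes at 10 + 10 = day 20.

Working backward from the deadline:
F has no dependents, so it just needs to finish by day 37. Starting by 37 − 8 = day 29 achieves that.
E must finish before F (must start by day 29). With a 1-day duration, E must start by 29 − 1 = day 28.
Since E (must start by day 28) depends on it, C must finish by day 28. Backing off its 10-day duration gives a latest start of day 18.
So C can start as early as day 10 and as late as day 18, giving 18 − 10 = 8 days of slack.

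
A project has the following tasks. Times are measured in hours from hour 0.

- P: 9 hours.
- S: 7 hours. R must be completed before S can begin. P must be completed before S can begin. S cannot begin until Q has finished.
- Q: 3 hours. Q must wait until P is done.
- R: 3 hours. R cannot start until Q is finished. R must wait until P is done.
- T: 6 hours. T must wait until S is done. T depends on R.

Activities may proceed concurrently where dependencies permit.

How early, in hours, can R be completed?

15

P has no prerequisites, so it starts at hour 0 and finishes at hour 9.
Q waits on P (finishes hour 9), so it starts at hour 9 and finishes at 9 + 3 = hour 12.
R cannot start until Q (finishes hour 12); P (finishes hour 9). The controlling bound is hour 12, so R finishes at 12 + 3 = hour 15.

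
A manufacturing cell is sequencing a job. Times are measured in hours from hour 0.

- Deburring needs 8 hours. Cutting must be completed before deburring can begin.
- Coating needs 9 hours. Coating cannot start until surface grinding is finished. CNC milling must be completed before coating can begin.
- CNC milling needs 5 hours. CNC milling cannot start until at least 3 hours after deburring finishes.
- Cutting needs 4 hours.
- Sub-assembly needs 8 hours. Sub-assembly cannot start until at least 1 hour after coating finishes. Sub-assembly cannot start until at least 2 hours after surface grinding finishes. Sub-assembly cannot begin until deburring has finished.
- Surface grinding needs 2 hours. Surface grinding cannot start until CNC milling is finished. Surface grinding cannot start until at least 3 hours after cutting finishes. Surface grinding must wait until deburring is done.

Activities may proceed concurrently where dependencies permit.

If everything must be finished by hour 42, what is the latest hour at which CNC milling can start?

To finish by hour 42, sub-assembly (duration 8) must start no later than hour 34.
Coating has to be done before sub-assembly (must start by hour 34, minus 1-hour gap → hour 33). That means finishing by hour 33, i.e. starting by 33 − 9 = hour 24.
Surface grinding feeds coating (must start by hour 24); sub-assembly (must start by hour 34, minus 2-hour gap → hour 32). Taking the minimum, surface grinding must finish by hour 24 and start by 24 − 2 = hour 22.
CNC milling feeds surface grinding (must start by hour 22); coating (must start by hour 24). Taking the minimum, CNC milling must finish by hour 22 and start by 22 − 5 = hour 17.

17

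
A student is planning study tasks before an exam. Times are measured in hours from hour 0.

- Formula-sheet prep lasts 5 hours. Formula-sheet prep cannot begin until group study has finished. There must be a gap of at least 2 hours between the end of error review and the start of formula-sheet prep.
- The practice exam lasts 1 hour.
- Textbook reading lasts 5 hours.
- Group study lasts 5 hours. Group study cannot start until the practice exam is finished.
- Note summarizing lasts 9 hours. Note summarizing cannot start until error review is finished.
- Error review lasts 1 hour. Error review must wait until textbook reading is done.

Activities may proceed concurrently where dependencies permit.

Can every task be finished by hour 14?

No

The practice exam can start immediately at hour 0; it finishes at hour 1.
Group study cannot begin until the practice exam (finishes hour 1). It runs from hour 1 to 1 + 5 = hour 6.
Textbook reading has no prerequisites, so it starts at hour 0 and finishes at hour 5.
Error review cannot begin until textbook reading (finishes hour 5). It runs from hour 5 to 5 + 1 = hour 6.
Formula-sheet prep cannot start until group study (finishes hour 6); error review (finishes hour 6, plus 2-hour gap → hour 8). The controlling bound is hour 8, so formula-sheet prep finishes at 8 + 5 = hour 13.
After error review (finishes hour 6), note summarizing can start at hour 6 and finishes at hour 15.
The earliest everything can be done is hour 15, which is after the deadline of 14, so it is not possible.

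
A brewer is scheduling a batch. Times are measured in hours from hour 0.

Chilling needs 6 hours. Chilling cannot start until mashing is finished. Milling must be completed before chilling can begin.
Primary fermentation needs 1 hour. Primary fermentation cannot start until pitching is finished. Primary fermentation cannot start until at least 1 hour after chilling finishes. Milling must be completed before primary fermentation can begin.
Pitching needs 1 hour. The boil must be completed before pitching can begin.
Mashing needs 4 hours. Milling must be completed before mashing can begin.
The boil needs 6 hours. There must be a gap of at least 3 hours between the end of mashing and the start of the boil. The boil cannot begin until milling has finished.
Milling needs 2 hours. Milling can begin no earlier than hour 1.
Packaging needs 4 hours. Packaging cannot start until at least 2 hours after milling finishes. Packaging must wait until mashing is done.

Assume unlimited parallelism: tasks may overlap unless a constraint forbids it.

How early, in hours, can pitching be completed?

Milling cannot begin until its own release at hour 1. It runs from hour 1 to 1 + 2 = hour 3.
Mashing cannot begin until milling (finishes hour 3). It runs from hour 3 to 3 + 4 = hour 7.
The boil needs all of mashing (finishes hour 7, plus 3-hour gap → hour 10); milling (finishes hour 3). That puts its earliest start at hour 10; it finishes at 10 + 6 = hour 16.
After the boil (finishes hour 16), pitching can start at hour 16 and finishes at hour 17.

17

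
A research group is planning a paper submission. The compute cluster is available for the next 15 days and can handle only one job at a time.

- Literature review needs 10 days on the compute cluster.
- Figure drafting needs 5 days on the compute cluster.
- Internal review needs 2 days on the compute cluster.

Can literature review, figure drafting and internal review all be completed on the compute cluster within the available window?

No

Running back to back, the jobs need 10 + 5 + 2 = 17 days on the compute cluster.
Since 17 > 15, they cannot all fit.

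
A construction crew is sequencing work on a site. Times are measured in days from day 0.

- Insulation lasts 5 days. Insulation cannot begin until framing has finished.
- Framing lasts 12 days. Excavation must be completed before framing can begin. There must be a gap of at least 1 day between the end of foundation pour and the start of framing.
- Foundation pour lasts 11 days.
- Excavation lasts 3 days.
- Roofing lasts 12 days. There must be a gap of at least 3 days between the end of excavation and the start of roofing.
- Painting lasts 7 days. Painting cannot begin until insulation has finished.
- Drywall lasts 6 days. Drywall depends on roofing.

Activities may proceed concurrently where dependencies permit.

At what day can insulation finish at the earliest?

29

Foundation pour has no prerequisites, so it starts at day 0 and finishes at day 11.
Nothing blocks excavation, so it runs from day 0 to day 3.
Framing has to wait for excavation (finishes day 3); foundation pour (finishes day 11, plus 1-day gap → day 12). The latest of these is day 12, so framing runs day 12 to 12 + 12 = day 24.
Insulation cannot begin until framing (finishes day 24). It runs from day 24 to 24 + 5 = day 29.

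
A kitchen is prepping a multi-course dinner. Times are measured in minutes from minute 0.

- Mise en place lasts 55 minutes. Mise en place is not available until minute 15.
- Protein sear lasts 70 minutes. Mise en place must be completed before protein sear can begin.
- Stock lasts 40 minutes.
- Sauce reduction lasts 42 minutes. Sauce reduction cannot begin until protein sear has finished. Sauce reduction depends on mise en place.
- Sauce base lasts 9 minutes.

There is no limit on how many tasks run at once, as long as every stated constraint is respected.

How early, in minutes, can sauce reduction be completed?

182

Mise en place cannot begin until its own release at minute 15. It runs from minute 15 to 15 + 55 = minute 70.
Protein sear cannot begin until mise en place (finishes minute 70). It runs from minute 70 to 70 + 70 = minute 140.
Sauce reduction needs all of protein sear (finishes minute 140); mise en place (finishes minute 70). That puts its earliest start at minute 140; it finishes at 140 + 42 = minute 182.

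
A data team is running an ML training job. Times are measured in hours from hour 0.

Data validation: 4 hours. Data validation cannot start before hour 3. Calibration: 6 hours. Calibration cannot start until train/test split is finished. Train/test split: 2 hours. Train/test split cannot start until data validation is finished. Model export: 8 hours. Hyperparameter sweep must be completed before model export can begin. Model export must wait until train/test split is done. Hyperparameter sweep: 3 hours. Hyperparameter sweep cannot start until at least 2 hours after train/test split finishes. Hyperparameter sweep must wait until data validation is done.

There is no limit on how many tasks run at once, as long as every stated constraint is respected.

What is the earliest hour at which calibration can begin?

9

Data validation waits on its own release at hour 3, so it starts at hour 3 and finishes at 3 + 4 = hour 7.
After data validation (finishes hour 7), train/test split can start at hour 7 and finishes at hour 9.
Calibration waits on train/test split (finishes hour 9), so the earliest it can start is hour 9.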